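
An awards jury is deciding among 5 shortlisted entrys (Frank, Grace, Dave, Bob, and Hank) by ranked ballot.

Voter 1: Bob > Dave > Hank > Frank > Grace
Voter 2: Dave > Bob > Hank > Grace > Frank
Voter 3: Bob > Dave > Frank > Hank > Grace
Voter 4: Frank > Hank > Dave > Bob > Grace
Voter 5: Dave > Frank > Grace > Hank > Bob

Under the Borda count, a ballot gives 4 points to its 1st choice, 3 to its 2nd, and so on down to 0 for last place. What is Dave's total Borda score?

Borda scores:
  Frank: 1 + 0 + 2 + 4 + 3 = 10
  Grace: 0 + 1 + 0 + 0 + 2 = 3
  Dave: 3 + 4 + 3 + 2 + 4 = 16
  Bob: 4 + 3 + 4 + 1 + 0 = 12
  Hank: 2 + 2 + 1 + 3 + 1 = 9

16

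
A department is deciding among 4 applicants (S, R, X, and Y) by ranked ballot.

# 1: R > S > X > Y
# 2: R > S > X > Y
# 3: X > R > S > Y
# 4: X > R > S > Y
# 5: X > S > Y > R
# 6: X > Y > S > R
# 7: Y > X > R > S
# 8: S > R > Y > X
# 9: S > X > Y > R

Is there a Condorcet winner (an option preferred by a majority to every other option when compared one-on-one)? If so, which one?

X

Head-to-head results (9 voters total):
S vs R: R wins 5–4.
S vs X: X wins 5–4.
S vs Y: S wins 7–2.
R vs X: X wins 6–3.
R vs Y: R wins 5–4.
X vs Y: X wins 7–2.
X beats each rival — S (5–4), R (6–3), Y (7–2) — so X is the Condorcet winner.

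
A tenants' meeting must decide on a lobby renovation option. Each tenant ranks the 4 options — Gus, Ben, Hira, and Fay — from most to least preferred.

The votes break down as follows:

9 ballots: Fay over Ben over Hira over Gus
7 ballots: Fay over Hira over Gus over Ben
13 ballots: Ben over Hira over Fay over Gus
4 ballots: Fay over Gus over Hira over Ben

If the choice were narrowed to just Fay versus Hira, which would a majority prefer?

Fay

Ballots ranking Fay above Hira: 9+7+4 = 20.
Ballots ranking Hira above Fay: 13.
Fay wins the head-to-head, 20–13.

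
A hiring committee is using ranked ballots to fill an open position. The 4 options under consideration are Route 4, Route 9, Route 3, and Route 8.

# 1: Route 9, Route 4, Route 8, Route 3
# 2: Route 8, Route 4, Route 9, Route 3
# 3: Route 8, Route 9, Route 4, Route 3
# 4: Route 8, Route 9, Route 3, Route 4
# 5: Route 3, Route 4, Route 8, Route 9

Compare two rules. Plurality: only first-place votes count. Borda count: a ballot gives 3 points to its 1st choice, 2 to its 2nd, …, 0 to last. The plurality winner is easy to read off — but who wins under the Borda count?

Plurality first-place counts: Route 4 0, Route 9 1, Route 3 1, Route 8 3 → Route 8.
Borda totals: Route 4 7, Route 9 8, Route 3 4, Route 8 11 → Route 8.

Route 8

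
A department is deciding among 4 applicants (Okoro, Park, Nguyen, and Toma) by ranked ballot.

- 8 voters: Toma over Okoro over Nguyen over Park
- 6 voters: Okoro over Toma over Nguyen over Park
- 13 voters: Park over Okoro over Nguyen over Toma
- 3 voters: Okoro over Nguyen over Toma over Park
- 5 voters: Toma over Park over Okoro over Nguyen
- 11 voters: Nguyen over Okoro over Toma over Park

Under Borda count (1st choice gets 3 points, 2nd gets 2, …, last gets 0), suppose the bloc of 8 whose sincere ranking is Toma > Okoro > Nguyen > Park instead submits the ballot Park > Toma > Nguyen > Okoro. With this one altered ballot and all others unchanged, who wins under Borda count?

Borda totals with the altered ballot: Okoro 80, Park 73, Nguyen 66, Toma 57.
The winner is unchanged: still Okoro.

Okoro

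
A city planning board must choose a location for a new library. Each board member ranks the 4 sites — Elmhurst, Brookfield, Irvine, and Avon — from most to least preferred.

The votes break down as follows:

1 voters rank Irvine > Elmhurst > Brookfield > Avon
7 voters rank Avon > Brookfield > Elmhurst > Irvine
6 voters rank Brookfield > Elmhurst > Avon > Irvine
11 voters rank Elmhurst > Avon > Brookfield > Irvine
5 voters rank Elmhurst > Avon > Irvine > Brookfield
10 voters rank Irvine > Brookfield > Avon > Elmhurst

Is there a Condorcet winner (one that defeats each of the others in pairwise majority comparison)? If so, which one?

Head-to-head results (40 voters total):
Elmhurst vs Brookfield: Brookfield wins 23–17.
Elmhurst vs Irvine: Elmhurst wins 29–11.
Elmhurst vs Avon: Elmhurst wins 23–17.
Brookfield vs Irvine: Brookfield wins 24–16.
Brookfield vs Avon: Avon wins 23–17.
Irvine vs Avon: Avon wins 29–11.
No candidate beats all others: Elmhurst beats Avon beats Brookfield beats Elmhurst, a majority cycle.

There is no Condorcet winner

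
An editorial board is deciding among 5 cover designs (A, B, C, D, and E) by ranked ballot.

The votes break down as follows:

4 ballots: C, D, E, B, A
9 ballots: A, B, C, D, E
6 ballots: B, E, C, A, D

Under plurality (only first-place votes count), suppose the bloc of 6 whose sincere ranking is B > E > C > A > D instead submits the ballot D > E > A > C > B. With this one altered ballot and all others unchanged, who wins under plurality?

A

First-place totals with the altered ballot: A 9, B 0, C 4, D 6, E 0.
The winner is unchanged: still A.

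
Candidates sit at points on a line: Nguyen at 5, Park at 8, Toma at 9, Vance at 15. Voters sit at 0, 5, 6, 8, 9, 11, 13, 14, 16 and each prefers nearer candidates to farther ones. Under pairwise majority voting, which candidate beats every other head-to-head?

With single-peaked preferences on a line, the Condorcet winner is the candidate closest to the median voter.
The median voter (position 9) is closest to Toma at 9.
Check: Toma vs Vance — voters closer to Toma: 6 of 9.

Toma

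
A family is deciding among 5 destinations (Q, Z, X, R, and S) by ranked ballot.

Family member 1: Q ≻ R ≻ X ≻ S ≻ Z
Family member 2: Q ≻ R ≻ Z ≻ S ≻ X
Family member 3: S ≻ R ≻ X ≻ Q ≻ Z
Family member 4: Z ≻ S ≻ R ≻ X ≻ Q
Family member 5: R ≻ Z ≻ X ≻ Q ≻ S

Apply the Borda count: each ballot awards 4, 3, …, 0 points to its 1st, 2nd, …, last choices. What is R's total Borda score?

15

Borda scores:
  Q: 4 + 4 + 1 + 0 + 1 = 10
  Z: 0 + 2 + 0 + 4 + 3 = 9
  X: 2 + 0 + 2 + 1 + 2 = 7
  R: 3 + 3 + 3 + 2 + 4 = 15
  S: 1 + 1 + 4 + 3 + 0 = 9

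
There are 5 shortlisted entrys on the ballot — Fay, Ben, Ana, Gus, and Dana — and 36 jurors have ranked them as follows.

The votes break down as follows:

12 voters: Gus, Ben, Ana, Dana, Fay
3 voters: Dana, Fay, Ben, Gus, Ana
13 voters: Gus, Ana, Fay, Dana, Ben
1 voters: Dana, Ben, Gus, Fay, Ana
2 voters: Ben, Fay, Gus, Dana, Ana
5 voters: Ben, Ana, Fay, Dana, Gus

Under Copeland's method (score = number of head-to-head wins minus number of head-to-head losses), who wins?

Pairwise results:
  Fay vs Ben: Ben wins 20–16.
  Fay vs Ana: Ana wins 30–6.
  Fay vs Gus: Gus wins 26–10.
  Fay vs Dana: Fay wins 20–16.
  Ben vs Ana: Ben wins 23–13.
  Ben vs Gus: Gus wins 25–11.
  Ben vs Dana: Ben wins 19–17.
  Ana vs Gus: Gus wins 31–5.
  Ana vs Dana: Ana wins 30–6.
  Gus vs Dana: Gus wins 27–9.
Copeland scores (wins − losses):
  Fay: 1 − 3 = -2
  Ben: 3 − 1 = 2
  Ana: 2 − 2 = 0
  Gus: 4 − 0 = 4
  Dana: 0 − 4 = -4
Gus has the best Copeland score.

Gus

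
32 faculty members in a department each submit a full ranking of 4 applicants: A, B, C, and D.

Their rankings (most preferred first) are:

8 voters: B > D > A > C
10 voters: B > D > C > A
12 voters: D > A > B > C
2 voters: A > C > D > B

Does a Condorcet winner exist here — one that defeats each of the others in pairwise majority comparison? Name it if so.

B

Head-to-head results (32 voters total):
A vs B: B wins 18–14.
A vs C: A wins 22–10.
A vs D: D wins 30–2.
B vs C: B wins 30–2.
B vs D: B wins 18–14.
C vs D: D wins 30–2.
B beats each rival — A (18–14), C (30–2), D (18–14) — so B is the Condorcet winner.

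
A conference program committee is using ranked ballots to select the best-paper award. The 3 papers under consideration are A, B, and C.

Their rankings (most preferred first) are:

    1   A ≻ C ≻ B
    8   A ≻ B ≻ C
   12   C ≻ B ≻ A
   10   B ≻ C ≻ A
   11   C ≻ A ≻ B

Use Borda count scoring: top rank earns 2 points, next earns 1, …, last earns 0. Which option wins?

C

Borda scores:
  A: 2 + 8·2 + 12·0 + 10·0 + 11·1 = 29
  B: 0 + 8·1 + 12·1 + 10·2 + 11·0 = 40
  C: 1 + 8·0 + 12·2 + 10·1 + 11·2 = 57
C has the highest total.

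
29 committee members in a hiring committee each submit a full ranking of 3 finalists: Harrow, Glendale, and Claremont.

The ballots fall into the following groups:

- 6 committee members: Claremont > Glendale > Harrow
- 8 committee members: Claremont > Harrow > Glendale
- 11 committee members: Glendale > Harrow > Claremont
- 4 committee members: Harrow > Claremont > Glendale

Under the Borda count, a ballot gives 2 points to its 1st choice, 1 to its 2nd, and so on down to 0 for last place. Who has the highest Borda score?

Borda scores:
  Harrow: 6·0 + 8·1 + 11·1 + 4·2 = 27
  Glendale: 6·1 + 8·0 + 11·2 + 4·0 = 28
  Claremont: 6·2 + 8·2 + 11·0 + 4·1 = 32
Claremont has the highest total.

Claremont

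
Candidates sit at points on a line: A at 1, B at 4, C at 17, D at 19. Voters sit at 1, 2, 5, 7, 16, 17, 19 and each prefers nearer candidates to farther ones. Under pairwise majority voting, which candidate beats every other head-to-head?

With single-peaked preferences on a line, the Condorcet winner is the candidate closest to the median voter.
The median voter (position 7) is closest to B at 4.
Check: B vs D — voters closer to B: 4 of 7.

B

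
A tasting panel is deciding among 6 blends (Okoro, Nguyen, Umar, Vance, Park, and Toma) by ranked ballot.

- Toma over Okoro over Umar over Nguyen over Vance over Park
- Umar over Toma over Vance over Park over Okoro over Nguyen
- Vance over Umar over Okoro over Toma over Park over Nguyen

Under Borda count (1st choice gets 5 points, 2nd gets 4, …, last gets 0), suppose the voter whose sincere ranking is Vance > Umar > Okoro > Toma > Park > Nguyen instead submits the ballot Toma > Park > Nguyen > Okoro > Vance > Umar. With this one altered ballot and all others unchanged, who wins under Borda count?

Toma

Borda totals with the altered ballot: Okoro 7, Nguyen 5, Umar 8, Vance 5, Park 6, Toma 14.
The switch changes the winner from Umar to Toma.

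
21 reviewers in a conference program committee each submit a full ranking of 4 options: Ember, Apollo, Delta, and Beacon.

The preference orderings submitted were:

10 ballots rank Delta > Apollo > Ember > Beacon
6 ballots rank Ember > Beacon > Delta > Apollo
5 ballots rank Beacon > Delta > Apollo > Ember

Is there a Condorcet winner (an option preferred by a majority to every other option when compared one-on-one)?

No

Head-to-head results (21 voters total):
Ember vs Apollo: Apollo wins 15–6.
Ember vs Delta: Delta wins 15–6.
Ember vs Beacon: Ember wins 16–5.
Apollo vs Delta: Delta wins 21–0.
Apollo vs Beacon: Beacon wins 11–10.
Delta vs Beacon: Beacon wins 11–10.
No candidate beats all others: Ember beats Beacon beats Apollo beats Ember, a majority cycle.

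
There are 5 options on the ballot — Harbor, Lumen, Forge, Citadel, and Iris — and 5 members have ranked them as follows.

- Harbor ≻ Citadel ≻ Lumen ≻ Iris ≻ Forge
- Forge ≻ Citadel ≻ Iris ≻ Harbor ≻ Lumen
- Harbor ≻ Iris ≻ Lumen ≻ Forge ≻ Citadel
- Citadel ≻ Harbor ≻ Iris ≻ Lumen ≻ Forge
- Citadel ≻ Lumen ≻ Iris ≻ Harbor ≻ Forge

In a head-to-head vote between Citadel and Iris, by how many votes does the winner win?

3

Ballots ranking Citadel above Iris: 4.
Ballots ranking Iris above Citadel: 1.
Citadel wins 4–1, a margin of 3.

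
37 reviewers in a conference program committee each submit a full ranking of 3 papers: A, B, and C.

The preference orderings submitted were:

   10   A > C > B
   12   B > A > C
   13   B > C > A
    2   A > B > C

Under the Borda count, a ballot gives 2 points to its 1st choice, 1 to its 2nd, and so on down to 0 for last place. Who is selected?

B

Borda scores:
  A: 10·2 + 12·1 + 13·0 + 2·2 = 36
  B: 10·0 + 12·2 + 13·2 + 2·1 = 52
  C: 10·1 + 12·0 + 13·1 + 2·0 = 23
B has the highest total.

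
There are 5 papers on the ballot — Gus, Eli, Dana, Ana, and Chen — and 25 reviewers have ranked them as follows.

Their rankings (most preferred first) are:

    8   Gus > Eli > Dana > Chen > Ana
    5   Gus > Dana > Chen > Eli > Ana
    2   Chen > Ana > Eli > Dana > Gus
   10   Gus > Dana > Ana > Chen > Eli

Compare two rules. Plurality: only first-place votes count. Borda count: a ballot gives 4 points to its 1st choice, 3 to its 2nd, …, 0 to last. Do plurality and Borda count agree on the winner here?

Plurality first-place counts: Gus 23, Eli 0, Dana 0, Ana 0, Chen 2 → Gus.
Borda totals: Gus 92, Eli 33, Dana 63, Ana 26, Chen 36 → Gus.
The two rules agree on Gus.

Yes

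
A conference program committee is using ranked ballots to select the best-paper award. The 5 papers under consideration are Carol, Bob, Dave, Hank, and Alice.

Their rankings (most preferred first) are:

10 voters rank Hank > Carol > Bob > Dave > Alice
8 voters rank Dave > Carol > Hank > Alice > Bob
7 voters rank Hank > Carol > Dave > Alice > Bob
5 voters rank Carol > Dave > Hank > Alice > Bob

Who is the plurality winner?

Hank

First-place vote totals:
  Carol: 5
  Bob: 0
  Dave: 8
  Hank: 17
  Alice: 0
Hank has the most first-place votes.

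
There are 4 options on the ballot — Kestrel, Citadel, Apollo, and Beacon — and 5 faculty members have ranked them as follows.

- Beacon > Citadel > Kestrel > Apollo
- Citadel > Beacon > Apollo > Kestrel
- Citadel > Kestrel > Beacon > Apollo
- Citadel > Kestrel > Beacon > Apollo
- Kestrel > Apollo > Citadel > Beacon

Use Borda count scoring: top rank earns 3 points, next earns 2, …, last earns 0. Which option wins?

Borda scores:
  Kestrel: 1 + 0 + 2 + 2 + 3 = 8
  Citadel: 2 + 3 + 3 + 3 + 1 = 12
  Apollo: 0 + 1 + 0 + 0 + 2 = 3
  Beacon: 3 + 2 + 1 + 1 + 0 = 7
Citadel has the highest total.

Citadel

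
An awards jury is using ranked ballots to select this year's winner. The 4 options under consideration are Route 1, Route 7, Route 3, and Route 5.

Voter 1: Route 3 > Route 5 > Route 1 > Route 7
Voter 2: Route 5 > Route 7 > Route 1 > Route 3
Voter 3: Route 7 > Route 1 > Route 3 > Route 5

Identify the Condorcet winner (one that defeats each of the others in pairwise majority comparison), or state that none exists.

No Condorcet winner

Head-to-head results (3 voters total):
Route 1 vs Route 7: Route 7 wins 2–1.
Route 1 vs Route 3: Route 1 wins 2–1.
Route 1 vs Route 5: Route 5 wins 2–1.
Route 7 vs Route 3: Route 7 wins 2–1.
Route 7 vs Route 5: Route 5 wins 2–1.
Route 3 vs Route 5: Route 3 wins 2–1.
No candidate beats all others: Route 1 beats Route 3 beats Route 5 beats Route 1, a majority cycle.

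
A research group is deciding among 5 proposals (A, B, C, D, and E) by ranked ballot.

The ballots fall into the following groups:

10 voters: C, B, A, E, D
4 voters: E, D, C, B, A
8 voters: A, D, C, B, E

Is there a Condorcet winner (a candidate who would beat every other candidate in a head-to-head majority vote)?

No

Head-to-head results (22 voters total):
A vs B: B wins 14–8.
A vs C: C wins 14–8.
A vs D: A wins 18–4.
A vs E: A wins 18–4.
B vs C: C wins 22–0.
B vs D: D wins 12–10.
B vs E: B wins 18–4.
C vs D: D wins 12–10.
C vs E: C wins 18–4.
D vs E: E wins 14–8.
No candidate beats all others: A beats D beats B beats A, a majority cycle.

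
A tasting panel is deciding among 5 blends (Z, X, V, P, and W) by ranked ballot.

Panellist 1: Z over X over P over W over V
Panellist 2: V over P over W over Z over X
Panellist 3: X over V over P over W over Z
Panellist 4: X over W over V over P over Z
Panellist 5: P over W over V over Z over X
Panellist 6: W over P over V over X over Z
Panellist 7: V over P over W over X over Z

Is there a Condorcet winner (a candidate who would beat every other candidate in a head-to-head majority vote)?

No

Head-to-head results (7 voters total):
Z vs X: X wins 4–3.
Z vs V: V wins 6–1.
Z vs P: P wins 6–1.
Z vs W: W wins 6–1.
X vs V: V wins 4–3.
X vs P: P wins 4–3.
X vs W: W wins 4–3.
V vs P: V wins 4–3.
V vs W: W wins 4–3.
P vs W: P wins 5–2.
No candidate beats all others: V beats P beats W beats V, a majority cycle.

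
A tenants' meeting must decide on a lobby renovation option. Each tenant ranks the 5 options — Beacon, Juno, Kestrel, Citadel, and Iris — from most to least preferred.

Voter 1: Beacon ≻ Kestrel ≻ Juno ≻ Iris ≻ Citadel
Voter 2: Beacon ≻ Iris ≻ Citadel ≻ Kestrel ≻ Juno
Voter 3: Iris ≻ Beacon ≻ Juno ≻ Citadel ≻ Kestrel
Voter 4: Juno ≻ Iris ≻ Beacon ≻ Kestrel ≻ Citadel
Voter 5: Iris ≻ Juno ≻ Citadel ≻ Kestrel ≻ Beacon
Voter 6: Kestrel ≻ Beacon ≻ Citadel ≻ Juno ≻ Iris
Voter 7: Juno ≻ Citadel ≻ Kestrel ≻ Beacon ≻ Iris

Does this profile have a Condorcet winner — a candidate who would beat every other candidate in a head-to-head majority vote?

Yes

Head-to-head results (7 voters total):
Beacon vs Juno: Beacon wins 4–3.
Beacon vs Kestrel: Beacon wins 4–3.
Beacon vs Citadel: Beacon wins 5–2.
Beacon vs Iris: Beacon wins 4–3.
Juno vs Kestrel: Juno wins 4–3.
Juno vs Citadel: Juno wins 5–2.
Juno vs Iris: Juno wins 4–3.
Kestrel vs Citadel: Citadel wins 4–3.
Kestrel vs Iris: Iris wins 4–3.
Citadel vs Iris: Iris wins 5–2.
Beacon beats each rival — Juno (4–3), Kestrel (4–3), Citadel (5–2), Iris (4–3) — so Beacon is the Condorcet winner.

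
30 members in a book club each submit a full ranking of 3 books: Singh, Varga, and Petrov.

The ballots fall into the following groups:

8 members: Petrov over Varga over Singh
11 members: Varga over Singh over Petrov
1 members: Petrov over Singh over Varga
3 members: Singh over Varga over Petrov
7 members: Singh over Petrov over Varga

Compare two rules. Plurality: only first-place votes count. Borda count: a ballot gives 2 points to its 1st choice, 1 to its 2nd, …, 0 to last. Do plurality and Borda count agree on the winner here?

Plurality first-place counts: Singh 10, Varga 11, Petrov 9 → Varga.
Borda totals: Singh 32, Varga 33, Petrov 25 → Varga.
The two rules agree on Varga.

Yes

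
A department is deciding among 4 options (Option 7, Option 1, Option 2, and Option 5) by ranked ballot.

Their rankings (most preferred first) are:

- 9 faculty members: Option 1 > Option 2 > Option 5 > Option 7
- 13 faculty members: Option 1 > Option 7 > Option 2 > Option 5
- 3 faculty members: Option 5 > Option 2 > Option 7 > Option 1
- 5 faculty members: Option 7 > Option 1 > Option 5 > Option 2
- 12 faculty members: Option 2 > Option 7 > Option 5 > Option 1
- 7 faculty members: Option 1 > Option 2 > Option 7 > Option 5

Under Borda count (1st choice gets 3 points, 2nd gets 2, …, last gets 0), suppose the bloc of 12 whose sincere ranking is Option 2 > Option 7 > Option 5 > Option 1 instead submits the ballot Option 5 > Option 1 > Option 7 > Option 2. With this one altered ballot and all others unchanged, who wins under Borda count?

Borda totals with the altered ballot: Option 7 63, Option 1 121, Option 2 51, Option 5 59.
The winner is unchanged: still Option 1.

Option 1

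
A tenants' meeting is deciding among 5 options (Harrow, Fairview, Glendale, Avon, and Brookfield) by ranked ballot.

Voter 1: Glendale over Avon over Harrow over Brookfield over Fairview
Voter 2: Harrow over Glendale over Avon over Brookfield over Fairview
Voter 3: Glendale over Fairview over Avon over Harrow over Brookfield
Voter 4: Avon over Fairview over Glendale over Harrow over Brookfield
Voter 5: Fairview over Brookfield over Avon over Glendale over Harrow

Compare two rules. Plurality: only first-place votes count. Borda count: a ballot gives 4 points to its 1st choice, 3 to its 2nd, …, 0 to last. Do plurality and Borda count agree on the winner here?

Yes

Plurality first-place counts: Harrow 1, Fairview 1, Glendale 2, Avon 1, Brookfield 0 → Glendale.
Borda totals: Harrow 8, Fairview 10, Glendale 14, Avon 13, Brookfield 5 → Glendale.
The two rules agree on Glendale.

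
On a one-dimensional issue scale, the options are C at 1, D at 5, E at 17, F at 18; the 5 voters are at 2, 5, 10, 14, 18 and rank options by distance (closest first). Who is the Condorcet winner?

D

With single-peaked preferences on a line, the Condorcet winner is the candidate closest to the median voter.
The median voter (position 10) is closest to D at 5.
Check: D vs F — voters closer to D: 3 of 5.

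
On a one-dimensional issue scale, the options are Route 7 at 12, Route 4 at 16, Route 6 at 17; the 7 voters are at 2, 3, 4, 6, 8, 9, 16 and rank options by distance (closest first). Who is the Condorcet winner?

Route 7

With single-peaked preferences on a line, the Condorcet winner is the candidate closest to the median voter.
The median voter (position 6) is closest to Route 7 at 12.
Check: Route 7 vs Route 6 — voters closer to Route 7: 6 of 7.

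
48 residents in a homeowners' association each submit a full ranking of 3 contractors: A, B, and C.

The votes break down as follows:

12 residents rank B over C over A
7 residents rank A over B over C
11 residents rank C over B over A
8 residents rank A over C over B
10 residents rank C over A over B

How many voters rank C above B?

Ballots ranking C above B: 11+8+10 = 29.
Ballots ranking B above C: 12+7 = 19.
So 29 of 48 voters prefer C to B.

29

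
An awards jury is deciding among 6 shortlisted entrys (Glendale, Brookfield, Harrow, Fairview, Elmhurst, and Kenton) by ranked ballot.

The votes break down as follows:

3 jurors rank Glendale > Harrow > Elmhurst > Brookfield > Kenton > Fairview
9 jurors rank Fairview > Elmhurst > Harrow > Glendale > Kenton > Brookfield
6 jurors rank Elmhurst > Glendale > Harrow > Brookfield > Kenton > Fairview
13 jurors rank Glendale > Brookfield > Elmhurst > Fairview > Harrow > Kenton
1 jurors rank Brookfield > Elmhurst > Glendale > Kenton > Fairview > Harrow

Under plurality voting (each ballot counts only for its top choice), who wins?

Glendale

First-place vote totals:
  Glendale: 16
  Brookfield: 1
  Harrow: 0
  Fairview: 9
  Elmhurst: 6
  Kenton: 0
Glendale has the most first-place votes.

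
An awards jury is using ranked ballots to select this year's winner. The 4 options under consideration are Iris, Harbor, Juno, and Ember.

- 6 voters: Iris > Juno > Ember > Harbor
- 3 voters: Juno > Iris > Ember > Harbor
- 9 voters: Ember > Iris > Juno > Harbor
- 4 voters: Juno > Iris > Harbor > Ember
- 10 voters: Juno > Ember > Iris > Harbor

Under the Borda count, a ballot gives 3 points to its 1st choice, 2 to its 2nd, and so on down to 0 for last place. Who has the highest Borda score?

Borda scores:
  Iris: 6·3 + 3·2 + 9·2 + 4·2 + 10·1 = 60
  Harbor: 6·0 + 3·0 + 9·0 + 4·1 + 10·0 = 4
  Juno: 6·2 + 3·3 + 9·1 + 4·3 + 10·3 = 72
  Ember: 6·1 + 3·1 + 9·3 + 4·0 + 10·2 = 56
Juno has the highest total.

Juno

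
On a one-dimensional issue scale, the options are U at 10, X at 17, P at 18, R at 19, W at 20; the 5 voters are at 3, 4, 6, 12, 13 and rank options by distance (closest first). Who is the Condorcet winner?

With single-peaked preferences on a line, the Condorcet winner is the candidate closest to the median voter.
The median voter (position 6) is closest to U at 10.
Check: U vs X — voters closer to U: 5 of 5.

U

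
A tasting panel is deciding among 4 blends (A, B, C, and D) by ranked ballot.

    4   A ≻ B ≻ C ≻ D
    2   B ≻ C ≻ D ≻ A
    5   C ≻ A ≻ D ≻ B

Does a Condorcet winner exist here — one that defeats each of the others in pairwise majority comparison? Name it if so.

No Condorcet winner

Head-to-head results (11 voters total):
A vs B: A wins 9–2.
A vs C: C wins 7–4.
A vs D: A wins 9–2.
B vs C: B wins 6–5.
B vs D: B wins 6–5.
C vs D: C wins 11–0.
No candidate beats all others: A beats B beats C beats A, a majority cycle.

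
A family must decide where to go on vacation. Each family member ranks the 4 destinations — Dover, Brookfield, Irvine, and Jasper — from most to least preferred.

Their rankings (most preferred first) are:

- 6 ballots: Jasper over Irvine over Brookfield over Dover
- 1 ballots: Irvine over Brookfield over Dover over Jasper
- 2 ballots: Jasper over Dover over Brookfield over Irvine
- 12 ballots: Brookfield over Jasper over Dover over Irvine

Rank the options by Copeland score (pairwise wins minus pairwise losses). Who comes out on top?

Brookfield

Pairwise results:
  Dover vs Brookfield: Brookfield wins 19–2.
  Dover vs Irvine: Dover wins 14–7.
  Dover vs Jasper: Jasper wins 20–1.
  Brookfield vs Irvine: Brookfield wins 14–7.
  Brookfield vs Jasper: Brookfield wins 13–8.
  Irvine vs Jasper: Jasper wins 20–1.
Copeland scores (wins − losses):
  Dover: 1 − 2 = -1
  Brookfield: 3 − 0 = 3
  Irvine: 0 − 3 = -3
  Jasper: 2 − 1 = 1
Brookfield has the best Copeland score.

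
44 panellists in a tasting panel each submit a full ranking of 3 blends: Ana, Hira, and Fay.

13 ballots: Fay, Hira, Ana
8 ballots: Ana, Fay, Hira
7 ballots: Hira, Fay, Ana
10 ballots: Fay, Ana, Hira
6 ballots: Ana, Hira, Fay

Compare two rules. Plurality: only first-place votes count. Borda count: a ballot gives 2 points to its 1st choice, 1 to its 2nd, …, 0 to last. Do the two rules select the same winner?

Plurality first-place counts: Ana 14, Hira 7, Fay 23 → Fay.
Borda totals: Ana 38, Hira 33, Fay 61 → Fay.
The two rules agree on Fay.

Yes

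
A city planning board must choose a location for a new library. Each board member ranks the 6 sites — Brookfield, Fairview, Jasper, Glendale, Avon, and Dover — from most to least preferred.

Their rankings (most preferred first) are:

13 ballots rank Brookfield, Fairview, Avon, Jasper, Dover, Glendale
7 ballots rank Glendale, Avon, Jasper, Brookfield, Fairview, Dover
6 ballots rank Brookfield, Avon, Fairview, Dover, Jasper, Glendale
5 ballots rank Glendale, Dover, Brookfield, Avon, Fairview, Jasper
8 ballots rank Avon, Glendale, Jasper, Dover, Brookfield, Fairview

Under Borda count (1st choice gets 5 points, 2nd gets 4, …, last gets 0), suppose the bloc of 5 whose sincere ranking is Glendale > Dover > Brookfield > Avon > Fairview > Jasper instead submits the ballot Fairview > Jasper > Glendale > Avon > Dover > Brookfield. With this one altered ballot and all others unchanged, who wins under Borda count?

Borda totals with the altered ballot: Brookfield 117, Fairview 102, Jasper 97, Glendale 82, Avon 141, Dover 46.
The winner is unchanged: still Avon.

Avon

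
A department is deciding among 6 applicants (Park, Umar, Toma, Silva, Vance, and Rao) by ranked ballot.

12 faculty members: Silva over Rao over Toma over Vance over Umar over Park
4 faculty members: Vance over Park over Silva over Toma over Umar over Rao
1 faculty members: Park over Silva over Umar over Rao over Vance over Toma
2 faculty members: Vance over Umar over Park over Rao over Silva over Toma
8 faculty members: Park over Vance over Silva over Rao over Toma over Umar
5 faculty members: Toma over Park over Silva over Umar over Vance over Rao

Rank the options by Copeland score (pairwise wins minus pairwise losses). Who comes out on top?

Pairwise results:
  Park vs Umar: Park wins 18–14.
  Park vs Toma: Toma wins 17–15.
  Park vs Silva: Park wins 20–12.
  Park vs Vance: Vance wins 18–14.
  Park vs Rao: Park wins 20–12.
  Umar vs Toma: Toma wins 29–3.
  Umar vs Silva: Silva wins 30–2.
  Umar vs Vance: Vance wins 26–6.
  Umar vs Rao: Rao wins 20–12.
  Toma vs Silva: Silva wins 27–5.
  Toma vs Vance: Toma wins 17–15.
  Toma vs Rao: Rao wins 23–9.
  Silva vs Vance: Silva wins 18–14.
  Silva vs Rao: Silva wins 30–2.
  Vance vs Rao: Vance wins 19–13.
Copeland scores (wins − losses):
  Park: 3 − 2 = 1
  Umar: 0 − 5 = -5
  Toma: 3 − 2 = 1
  Silva: 4 − 1 = 3
  Vance: 3 − 2 = 1
  Rao: 2 − 3 = -1
Silva has the best Copeland score.

Silva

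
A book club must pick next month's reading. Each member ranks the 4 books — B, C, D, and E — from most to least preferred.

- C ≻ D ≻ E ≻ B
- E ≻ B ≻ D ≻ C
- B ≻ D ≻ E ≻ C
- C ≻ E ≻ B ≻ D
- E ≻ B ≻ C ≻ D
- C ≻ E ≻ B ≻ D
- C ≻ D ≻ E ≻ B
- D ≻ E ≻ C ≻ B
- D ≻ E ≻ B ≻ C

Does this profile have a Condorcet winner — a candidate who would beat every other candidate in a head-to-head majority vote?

Head-to-head results (9 voters total):
B vs C: C wins 5–4.
B vs D: B wins 5–4.
B vs E: E wins 8–1.
C vs D: C wins 5–4.
C vs E: E wins 5–4.
D vs E: D wins 5–4.
No candidate beats all others: B beats D beats E beats B, a majority cycle.

No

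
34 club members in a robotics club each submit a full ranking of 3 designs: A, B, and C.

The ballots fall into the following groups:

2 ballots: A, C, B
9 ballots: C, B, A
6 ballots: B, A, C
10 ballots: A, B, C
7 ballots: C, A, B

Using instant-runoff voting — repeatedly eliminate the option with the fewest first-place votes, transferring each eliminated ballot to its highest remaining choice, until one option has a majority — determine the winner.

A

Round 1: C 16, A 12, B 6. B has the fewest and is eliminated.
Round 2: A 18, C 16. A has a majority.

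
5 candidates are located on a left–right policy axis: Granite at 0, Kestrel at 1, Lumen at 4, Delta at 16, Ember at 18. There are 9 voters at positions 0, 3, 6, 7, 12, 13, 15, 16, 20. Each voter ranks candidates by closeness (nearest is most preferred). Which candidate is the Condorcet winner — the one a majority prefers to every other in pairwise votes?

With single-peaked preferences on a line, the Condorcet winner is the candidate closest to the median voter.
The median voter (position 12) is closest to Delta at 16.
Check: Delta vs Kestrel — voters closer to Delta: 5 of 9.

Delta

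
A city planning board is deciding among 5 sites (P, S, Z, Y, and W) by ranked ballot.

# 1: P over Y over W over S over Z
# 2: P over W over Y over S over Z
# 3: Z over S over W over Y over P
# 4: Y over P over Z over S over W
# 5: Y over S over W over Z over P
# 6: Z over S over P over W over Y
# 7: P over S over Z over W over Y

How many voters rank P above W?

Ballots ranking P above W: 5.
Ballots ranking W above P: 2.
So 5 of 7 voters prefer P to W.

5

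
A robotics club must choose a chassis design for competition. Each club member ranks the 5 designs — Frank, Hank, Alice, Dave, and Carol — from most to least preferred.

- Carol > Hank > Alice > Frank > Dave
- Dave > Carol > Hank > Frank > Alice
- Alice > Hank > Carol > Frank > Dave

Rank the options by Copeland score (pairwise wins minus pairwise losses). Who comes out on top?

Carol

Pairwise results:
  Frank vs Hank: Hank wins 3–0.
  Frank vs Alice: Alice wins 2–1.
  Frank vs Dave: Frank wins 2–1.
  Frank vs Carol: Carol wins 3–0.
  Hank vs Alice: Hank wins 2–1.
  Hank vs Dave: Hank wins 2–1.
  Hank vs Carol: Carol wins 2–1.
  Alice vs Dave: Alice wins 2–1.
  Alice vs Carol: Carol wins 2–1.
  Dave vs Carol: Carol wins 2–1.
Copeland scores (wins − losses):
  Frank: 1 − 3 = -2
  Hank: 3 − 1 = 2
  Alice: 2 − 2 = 0
  Dave: 0 − 4 = -4
  Carol: 4 − 0 = 4
Carol has the best Copeland score.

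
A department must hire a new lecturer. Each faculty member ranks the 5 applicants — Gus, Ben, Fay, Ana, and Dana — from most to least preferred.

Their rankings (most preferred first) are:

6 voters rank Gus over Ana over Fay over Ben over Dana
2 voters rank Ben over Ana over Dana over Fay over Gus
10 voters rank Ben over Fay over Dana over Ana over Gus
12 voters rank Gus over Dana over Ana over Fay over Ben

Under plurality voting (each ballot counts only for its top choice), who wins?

First-place vote totals:
  Gus: 18
  Ben: 12
  Fay: 0
  Ana: 0
  Dana: 0
Gus has the most first-place votes.

Gus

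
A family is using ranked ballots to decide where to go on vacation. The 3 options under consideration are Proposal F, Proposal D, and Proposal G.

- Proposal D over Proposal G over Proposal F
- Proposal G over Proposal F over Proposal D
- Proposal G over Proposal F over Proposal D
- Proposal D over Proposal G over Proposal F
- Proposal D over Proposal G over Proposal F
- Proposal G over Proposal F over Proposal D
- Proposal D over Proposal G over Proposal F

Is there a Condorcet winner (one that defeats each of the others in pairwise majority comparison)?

Head-to-head results (7 voters total):
Proposal F vs Proposal D: Proposal D wins 4–3.
Proposal F vs Proposal G: Proposal G wins 7–0.
Proposal D vs Proposal G: Proposal D wins 4–3.
Proposal D beats each rival — Proposal F (4–3), Proposal G (4–3) — so Proposal D is the Condorcet winner.

Yes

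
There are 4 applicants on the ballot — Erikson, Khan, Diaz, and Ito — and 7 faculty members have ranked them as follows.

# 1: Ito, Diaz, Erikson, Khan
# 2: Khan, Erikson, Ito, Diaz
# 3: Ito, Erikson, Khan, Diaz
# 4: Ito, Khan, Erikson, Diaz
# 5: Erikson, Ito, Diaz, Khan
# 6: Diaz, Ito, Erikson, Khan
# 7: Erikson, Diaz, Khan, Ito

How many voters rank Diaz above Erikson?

2

Ballots ranking Diaz above Erikson: 2.
Ballots ranking Erikson above Diaz: 5.
So 2 of 7 voters prefer Diaz to Erikson.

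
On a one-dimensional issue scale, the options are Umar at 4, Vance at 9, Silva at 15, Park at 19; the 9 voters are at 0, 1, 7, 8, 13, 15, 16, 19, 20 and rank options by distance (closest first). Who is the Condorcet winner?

With single-peaked preferences on a line, the Condorcet winner is the candidate closest to the median voter.
The median voter (position 13) is closest to Silva at 15.
Check: Silva vs Park — voters closer to Silva: 7 of 9.

Silva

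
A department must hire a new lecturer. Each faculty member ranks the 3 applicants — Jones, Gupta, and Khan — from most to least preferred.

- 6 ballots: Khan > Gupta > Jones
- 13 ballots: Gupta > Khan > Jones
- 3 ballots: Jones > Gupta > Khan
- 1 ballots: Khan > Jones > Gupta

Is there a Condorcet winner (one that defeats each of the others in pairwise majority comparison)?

Yes

Head-to-head results (23 voters total):
Jones vs Gupta: Gupta wins 19–4.
Jones vs Khan: Khan wins 20–3.
Gupta vs Khan: Gupta wins 16–7.
Gupta beats each rival — Jones (19–4), Khan (16–7) — so Gupta is the Condorcet winner.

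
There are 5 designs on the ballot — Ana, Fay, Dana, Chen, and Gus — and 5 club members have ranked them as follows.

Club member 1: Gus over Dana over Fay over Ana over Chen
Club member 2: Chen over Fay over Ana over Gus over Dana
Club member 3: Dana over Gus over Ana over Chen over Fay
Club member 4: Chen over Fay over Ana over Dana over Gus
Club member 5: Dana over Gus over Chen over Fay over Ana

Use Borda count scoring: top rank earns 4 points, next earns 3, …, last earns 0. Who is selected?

Dana

Borda scores:
  Ana: 1 + 2 + 2 + 2 + 0 = 7
  Fay: 2 + 3 + 0 + 3 + 1 = 9
  Dana: 3 + 0 + 4 + 1 + 4 = 12
  Chen: 0 + 4 + 1 + 4 + 2 = 11
  Gus: 4 + 1 + 3 + 0 + 3 = 11
Dana has the highest total.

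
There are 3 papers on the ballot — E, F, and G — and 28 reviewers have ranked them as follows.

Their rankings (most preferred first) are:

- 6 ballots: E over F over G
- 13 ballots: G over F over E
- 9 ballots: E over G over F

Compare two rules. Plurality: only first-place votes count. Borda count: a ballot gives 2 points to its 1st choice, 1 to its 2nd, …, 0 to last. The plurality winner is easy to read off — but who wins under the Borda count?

Plurality first-place counts: E 15, F 0, G 13 → E.
Borda totals: E 30, F 19, G 35 → G.

G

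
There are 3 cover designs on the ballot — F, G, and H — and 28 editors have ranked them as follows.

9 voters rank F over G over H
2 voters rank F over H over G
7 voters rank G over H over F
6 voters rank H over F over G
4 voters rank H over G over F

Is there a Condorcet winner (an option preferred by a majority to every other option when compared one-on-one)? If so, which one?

Head-to-head results (28 voters total):
F vs G: F wins 17–11.
F vs H: H wins 17–11.
G vs H: G wins 16–12.
No candidate beats all others: F beats G beats H beats F, a majority cycle.

None — there is no Condorcet winner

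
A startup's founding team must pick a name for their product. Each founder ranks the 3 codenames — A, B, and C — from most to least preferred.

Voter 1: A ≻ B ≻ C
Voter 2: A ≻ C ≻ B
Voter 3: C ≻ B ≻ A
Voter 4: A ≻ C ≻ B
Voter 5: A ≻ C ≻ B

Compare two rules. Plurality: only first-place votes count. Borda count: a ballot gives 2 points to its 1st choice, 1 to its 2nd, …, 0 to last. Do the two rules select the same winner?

Yes

Plurality first-place counts: A 4, B 0, C 1 → A.
Borda totals: A 8, B 2, C 5 → A.
The two rules agree on A.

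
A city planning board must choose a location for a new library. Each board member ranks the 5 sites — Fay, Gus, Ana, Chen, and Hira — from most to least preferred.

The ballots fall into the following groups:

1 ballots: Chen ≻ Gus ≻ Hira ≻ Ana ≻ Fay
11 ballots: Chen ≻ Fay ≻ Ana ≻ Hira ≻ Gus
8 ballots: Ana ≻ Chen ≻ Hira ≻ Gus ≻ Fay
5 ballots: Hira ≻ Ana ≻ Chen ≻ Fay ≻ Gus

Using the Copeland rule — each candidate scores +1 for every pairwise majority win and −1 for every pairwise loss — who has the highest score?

Pairwise results:
  Fay vs Gus: Fay wins 16–9.
  Fay vs Ana: Ana wins 14–11.
  Fay vs Chen: Chen wins 25–0.
  Fay vs Hira: Hira wins 14–11.
  Gus vs Ana: Ana wins 24–1.
  Gus vs Chen: Chen wins 25–0.
  Gus vs Hira: Hira wins 24–1.
  Ana vs Chen: Ana wins 13–12.
  Ana vs Hira: Ana wins 19–6.
  Chen vs Hira: Chen wins 20–5.
Copeland scores (wins − losses):
  Fay: 1 − 3 = -2
  Gus: 0 − 4 = -4
  Ana: 4 − 0 = 4
  Chen: 3 − 1 = 2
  Hira: 2 − 2 = 0
Ana has the best Copeland score.

Ana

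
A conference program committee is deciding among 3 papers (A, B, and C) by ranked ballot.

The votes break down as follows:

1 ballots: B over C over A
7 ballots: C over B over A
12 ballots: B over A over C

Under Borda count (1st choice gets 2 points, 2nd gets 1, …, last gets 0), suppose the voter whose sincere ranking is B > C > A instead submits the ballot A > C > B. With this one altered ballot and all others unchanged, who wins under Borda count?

B

Borda totals with the altered ballot: A 14, B 31, C 15.
The winner is unchanged: still B.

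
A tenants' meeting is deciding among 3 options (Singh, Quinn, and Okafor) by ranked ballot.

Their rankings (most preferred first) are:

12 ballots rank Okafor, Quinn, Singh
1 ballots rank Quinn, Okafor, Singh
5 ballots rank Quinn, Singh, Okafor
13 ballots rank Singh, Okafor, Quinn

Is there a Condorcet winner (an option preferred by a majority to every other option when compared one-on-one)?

No

Head-to-head results (31 voters total):
Singh vs Quinn: Quinn wins 18–13.
Singh vs Okafor: Singh wins 18–13.
Quinn vs Okafor: Okafor wins 25–6.
No candidate beats all others: Singh beats Okafor beats Quinn beats Singh, a majority cycle.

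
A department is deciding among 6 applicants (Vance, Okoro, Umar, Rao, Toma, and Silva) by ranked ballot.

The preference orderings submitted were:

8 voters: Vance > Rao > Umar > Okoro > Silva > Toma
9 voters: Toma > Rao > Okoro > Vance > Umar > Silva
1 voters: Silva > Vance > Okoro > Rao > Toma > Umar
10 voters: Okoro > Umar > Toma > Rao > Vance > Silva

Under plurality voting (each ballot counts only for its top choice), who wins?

Okoro

First-place vote totals:
  Vance: 8
  Okoro: 10
  Umar: 0
  Rao: 0
  Toma: 9
  Silva: 1
Okoro has the most first-place votes.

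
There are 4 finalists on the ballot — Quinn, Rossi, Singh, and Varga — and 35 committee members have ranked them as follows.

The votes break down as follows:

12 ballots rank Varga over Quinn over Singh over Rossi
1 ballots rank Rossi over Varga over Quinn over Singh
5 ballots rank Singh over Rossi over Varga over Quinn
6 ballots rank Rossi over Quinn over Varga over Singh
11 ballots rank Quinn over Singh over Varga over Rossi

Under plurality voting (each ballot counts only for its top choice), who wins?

First-place vote totals:
  Quinn: 11
  Rossi: 7
  Singh: 5
  Varga: 12
Varga has the most first-place votes.

Varga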